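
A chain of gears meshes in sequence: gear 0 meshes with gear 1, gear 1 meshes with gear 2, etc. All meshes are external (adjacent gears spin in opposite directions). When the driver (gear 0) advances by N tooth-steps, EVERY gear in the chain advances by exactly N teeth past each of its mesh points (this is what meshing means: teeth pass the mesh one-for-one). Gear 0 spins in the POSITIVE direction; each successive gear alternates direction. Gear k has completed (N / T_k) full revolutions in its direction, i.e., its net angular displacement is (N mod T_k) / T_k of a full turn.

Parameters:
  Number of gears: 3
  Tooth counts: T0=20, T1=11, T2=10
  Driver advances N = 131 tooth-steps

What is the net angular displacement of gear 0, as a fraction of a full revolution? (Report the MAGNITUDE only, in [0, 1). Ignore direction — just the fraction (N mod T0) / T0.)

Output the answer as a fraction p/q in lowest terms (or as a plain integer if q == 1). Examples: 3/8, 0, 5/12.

Answer: 11/20

Derivation:
Chain of 3 gears, tooth counts: [20, 11, 10]
  gear 0: T0=20, direction=positive, advance = 131 mod 20 = 11 teeth = 11/20 turn
  gear 1: T1=11, direction=negative, advance = 131 mod 11 = 10 teeth = 10/11 turn
  gear 2: T2=10, direction=positive, advance = 131 mod 10 = 1 teeth = 1/10 turn
Gear 0: 131 mod 20 = 11
Fraction = 11 / 20 = 11/20 (gcd(11,20)=1) = 11/20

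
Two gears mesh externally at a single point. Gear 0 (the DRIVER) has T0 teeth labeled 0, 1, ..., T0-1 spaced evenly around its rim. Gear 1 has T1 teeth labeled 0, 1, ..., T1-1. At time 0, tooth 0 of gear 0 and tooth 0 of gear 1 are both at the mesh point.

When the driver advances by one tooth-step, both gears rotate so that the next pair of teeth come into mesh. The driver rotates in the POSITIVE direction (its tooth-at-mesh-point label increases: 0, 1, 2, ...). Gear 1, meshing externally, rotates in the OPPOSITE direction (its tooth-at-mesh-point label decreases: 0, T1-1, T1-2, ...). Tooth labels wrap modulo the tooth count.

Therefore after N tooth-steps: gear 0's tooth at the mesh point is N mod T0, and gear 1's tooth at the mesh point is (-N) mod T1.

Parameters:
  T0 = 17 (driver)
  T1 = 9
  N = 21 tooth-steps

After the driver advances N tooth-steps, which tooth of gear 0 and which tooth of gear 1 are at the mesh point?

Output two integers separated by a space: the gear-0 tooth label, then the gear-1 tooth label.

Gear 0 (driver, T0=17): tooth at mesh = N mod T0
  21 = 1 * 17 + 4, so 21 mod 17 = 4
  gear 0 tooth = 4
Gear 1 (driven, T1=9): tooth at mesh = (-N) mod T1
  21 = 2 * 9 + 3, so 21 mod 9 = 3
  (-21) mod 9 = (-3) mod 9 = 9 - 3 = 6
Mesh after 21 steps: gear-0 tooth 4 meets gear-1 tooth 6

Answer: 4 6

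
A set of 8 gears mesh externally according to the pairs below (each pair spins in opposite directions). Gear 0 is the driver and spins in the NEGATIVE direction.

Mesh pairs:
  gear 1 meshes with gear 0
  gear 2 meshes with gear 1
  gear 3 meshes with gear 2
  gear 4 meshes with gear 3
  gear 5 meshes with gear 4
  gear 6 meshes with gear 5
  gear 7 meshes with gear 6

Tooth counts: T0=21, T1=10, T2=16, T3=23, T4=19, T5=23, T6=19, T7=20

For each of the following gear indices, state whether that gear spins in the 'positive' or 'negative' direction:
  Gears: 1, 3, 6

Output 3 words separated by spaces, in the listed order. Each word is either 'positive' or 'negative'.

Answer: positive positive negative

Derivation:
Gear 0 (driver): negative (depth 0)
  gear 1: meshes with gear 0 -> depth 1 -> positive (opposite of gear 0)
  gear 2: meshes with gear 1 -> depth 2 -> negative (opposite of gear 1)
  gear 3: meshes with gear 2 -> depth 3 -> positive (opposite of gear 2)
  gear 4: meshes with gear 3 -> depth 4 -> negative (opposite of gear 3)
  gear 5: meshes with gear 4 -> depth 5 -> positive (opposite of gear 4)
  gear 6: meshes with gear 5 -> depth 6 -> negative (opposite of gear 5)
  gear 7: meshes with gear 6 -> depth 7 -> positive (opposite of gear 6)
Queried indices 1, 3, 6 -> positive, positive, negative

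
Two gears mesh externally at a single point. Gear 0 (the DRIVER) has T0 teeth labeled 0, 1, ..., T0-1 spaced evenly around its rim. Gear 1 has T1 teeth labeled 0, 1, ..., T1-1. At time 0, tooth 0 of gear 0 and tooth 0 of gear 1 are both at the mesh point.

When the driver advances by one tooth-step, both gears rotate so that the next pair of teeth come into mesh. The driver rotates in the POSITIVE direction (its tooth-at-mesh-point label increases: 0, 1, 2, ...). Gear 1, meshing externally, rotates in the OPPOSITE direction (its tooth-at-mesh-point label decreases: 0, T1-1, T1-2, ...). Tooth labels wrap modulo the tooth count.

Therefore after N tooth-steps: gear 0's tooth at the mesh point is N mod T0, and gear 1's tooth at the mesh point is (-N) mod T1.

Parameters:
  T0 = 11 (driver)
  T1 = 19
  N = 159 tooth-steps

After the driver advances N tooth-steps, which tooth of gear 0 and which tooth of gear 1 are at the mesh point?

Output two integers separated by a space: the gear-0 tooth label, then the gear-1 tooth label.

Answer: 5 12

Derivation:
Gear 0 (driver, T0=11): tooth at mesh = N mod T0
  159 = 14 * 11 + 5, so 159 mod 11 = 5
  gear 0 tooth = 5
Gear 1 (driven, T1=19): tooth at mesh = (-N) mod T1
  159 = 8 * 19 + 7, so 159 mod 19 = 7
  (-159) mod 19 = (-7) mod 19 = 19 - 7 = 12
Mesh after 159 steps: gear-0 tooth 5 meets gear-1 tooth 12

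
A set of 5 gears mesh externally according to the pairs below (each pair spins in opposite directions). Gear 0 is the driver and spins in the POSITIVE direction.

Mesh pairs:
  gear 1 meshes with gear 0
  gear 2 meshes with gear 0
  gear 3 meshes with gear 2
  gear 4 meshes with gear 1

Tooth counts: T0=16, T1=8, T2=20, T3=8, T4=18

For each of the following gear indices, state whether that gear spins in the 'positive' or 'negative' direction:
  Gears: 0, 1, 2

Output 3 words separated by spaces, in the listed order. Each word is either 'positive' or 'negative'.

Answer: positive negative negative

Derivation:
Gear 0 (driver): positive (depth 0)
  gear 1: meshes with gear 0 -> depth 1 -> negative (opposite of gear 0)
  gear 2: meshes with gear 0 -> depth 1 -> negative (opposite of gear 0)
  gear 3: meshes with gear 2 -> depth 2 -> positive (opposite of gear 2)
  gear 4: meshes with gear 1 -> depth 2 -> positive (opposite of gear 1)
Queried indices 0, 1, 2 -> positive, negative, negative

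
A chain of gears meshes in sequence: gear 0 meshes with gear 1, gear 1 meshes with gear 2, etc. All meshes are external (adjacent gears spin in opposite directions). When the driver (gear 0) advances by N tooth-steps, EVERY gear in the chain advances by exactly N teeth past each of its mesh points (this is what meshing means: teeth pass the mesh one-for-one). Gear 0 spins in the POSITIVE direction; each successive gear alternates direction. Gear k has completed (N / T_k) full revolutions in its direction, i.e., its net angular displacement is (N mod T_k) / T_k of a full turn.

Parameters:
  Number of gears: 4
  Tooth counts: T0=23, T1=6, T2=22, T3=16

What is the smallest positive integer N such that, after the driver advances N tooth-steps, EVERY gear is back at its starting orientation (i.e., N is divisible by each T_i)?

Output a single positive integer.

Gear k returns to start when N is a multiple of T_k.
All gears at start simultaneously when N is a common multiple of [23, 6, 22, 16]; the smallest such N is lcm(23, 6, 22, 16).
Start: lcm = T0 = 23
Fold in T1=6: gcd(23, 6) = 1; lcm(23, 6) = 23 * 6 / 1 = 138 / 1 = 138
Fold in T2=22: gcd(138, 22) = 2; lcm(138, 22) = 138 * 22 / 2 = 3036 / 2 = 1518
Fold in T3=16: gcd(1518, 16) = 2; lcm(1518, 16) = 1518 * 16 / 2 = 24288 / 2 = 12144
Full cycle length = 12144

Answer: 12144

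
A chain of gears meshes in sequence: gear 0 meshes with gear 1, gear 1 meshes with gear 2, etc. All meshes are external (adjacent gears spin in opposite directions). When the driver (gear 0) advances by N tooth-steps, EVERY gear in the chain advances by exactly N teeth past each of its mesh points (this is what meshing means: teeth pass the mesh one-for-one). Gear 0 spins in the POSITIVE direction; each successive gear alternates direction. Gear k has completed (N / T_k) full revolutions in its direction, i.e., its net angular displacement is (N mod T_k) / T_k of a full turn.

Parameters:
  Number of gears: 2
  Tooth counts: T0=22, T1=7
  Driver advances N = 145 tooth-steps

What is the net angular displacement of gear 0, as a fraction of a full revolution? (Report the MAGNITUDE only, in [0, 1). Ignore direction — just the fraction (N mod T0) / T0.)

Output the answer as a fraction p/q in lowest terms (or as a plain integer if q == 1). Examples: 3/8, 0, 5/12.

Answer: 13/22

Derivation:
Chain of 2 gears, tooth counts: [22, 7]
  gear 0: T0=22, direction=positive, advance = 145 mod 22 = 13 teeth = 13/22 turn
  gear 1: T1=7, direction=negative, advance = 145 mod 7 = 5 teeth = 5/7 turn
Gear 0: 145 mod 22 = 13
Fraction = 13 / 22 = 13/22 (gcd(13,22)=1) = 13/22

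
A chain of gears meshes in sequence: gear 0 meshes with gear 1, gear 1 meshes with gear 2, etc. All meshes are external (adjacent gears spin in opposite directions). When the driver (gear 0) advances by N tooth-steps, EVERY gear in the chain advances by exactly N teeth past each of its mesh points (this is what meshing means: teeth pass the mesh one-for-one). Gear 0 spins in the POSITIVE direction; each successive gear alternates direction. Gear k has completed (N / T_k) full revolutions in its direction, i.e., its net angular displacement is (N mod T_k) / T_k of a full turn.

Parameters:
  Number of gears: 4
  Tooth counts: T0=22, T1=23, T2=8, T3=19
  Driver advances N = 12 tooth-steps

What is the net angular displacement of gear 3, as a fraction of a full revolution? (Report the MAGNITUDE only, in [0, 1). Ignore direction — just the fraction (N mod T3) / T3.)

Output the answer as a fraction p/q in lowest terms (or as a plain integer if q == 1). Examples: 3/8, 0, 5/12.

Chain of 4 gears, tooth counts: [22, 23, 8, 19]
  gear 0: T0=22, direction=positive, advance = 12 mod 22 = 12 teeth = 12/22 turn
  gear 1: T1=23, direction=negative, advance = 12 mod 23 = 12 teeth = 12/23 turn
  gear 2: T2=8, direction=positive, advance = 12 mod 8 = 4 teeth = 4/8 turn
  gear 3: T3=19, direction=negative, advance = 12 mod 19 = 12 teeth = 12/19 turn
Gear 3: 12 mod 19 = 12
Fraction = 12 / 19 = 12/19 (gcd(12,19)=1) = 12/19

Answer: 12/19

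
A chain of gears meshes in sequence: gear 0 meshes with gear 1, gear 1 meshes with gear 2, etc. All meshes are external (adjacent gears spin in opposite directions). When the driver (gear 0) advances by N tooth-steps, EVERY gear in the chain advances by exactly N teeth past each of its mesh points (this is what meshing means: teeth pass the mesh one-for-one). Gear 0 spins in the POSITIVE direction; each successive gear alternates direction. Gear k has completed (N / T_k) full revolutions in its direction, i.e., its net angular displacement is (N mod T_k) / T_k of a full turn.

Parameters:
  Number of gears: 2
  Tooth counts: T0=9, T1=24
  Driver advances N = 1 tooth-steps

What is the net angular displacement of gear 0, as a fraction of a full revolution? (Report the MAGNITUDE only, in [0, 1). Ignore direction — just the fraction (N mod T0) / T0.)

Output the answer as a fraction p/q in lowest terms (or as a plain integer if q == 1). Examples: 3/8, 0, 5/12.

Chain of 2 gears, tooth counts: [9, 24]
  gear 0: T0=9, direction=positive, advance = 1 mod 9 = 1 teeth = 1/9 turn
  gear 1: T1=24, direction=negative, advance = 1 mod 24 = 1 teeth = 1/24 turn
Gear 0: 1 mod 9 = 1
Fraction = 1 / 9 = 1/9 (gcd(1,9)=1) = 1/9

Answer: 1/9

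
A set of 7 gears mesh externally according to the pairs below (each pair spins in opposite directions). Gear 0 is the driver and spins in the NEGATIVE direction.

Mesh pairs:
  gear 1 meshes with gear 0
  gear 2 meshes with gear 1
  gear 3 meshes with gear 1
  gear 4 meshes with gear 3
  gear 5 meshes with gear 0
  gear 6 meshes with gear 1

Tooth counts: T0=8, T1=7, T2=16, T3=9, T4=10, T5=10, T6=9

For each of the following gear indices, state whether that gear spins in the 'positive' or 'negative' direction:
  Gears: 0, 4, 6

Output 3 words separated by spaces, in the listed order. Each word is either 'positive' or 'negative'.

Answer: negative positive negative

Derivation:
Gear 0 (driver): negative (depth 0)
  gear 1: meshes with gear 0 -> depth 1 -> positive (opposite of gear 0)
  gear 2: meshes with gear 1 -> depth 2 -> negative (opposite of gear 1)
  gear 3: meshes with gear 1 -> depth 2 -> negative (opposite of gear 1)
  gear 4: meshes with gear 3 -> depth 3 -> positive (opposite of gear 3)
  gear 5: meshes with gear 0 -> depth 1 -> positive (opposite of gear 0)
  gear 6: meshes with gear 1 -> depth 2 -> negative (opposite of gear 1)
Queried indices 0, 4, 6 -> negative, positive, negative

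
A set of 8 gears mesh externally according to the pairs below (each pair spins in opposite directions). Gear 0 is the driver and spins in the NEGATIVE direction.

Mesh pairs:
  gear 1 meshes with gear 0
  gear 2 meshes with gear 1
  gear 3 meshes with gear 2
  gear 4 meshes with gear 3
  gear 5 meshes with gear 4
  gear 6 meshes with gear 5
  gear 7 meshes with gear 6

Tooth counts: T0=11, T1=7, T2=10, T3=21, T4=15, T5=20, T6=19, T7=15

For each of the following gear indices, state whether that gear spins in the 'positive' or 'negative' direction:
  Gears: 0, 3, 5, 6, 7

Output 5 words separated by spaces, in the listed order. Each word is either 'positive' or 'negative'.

Gear 0 (driver): negative (depth 0)
  gear 1: meshes with gear 0 -> depth 1 -> positive (opposite of gear 0)
  gear 2: meshes with gear 1 -> depth 2 -> negative (opposite of gear 1)
  gear 3: meshes with gear 2 -> depth 3 -> positive (opposite of gear 2)
  gear 4: meshes with gear 3 -> depth 4 -> negative (opposite of gear 3)
  gear 5: meshes with gear 4 -> depth 5 -> positive (opposite of gear 4)
  gear 6: meshes with gear 5 -> depth 6 -> negative (opposite of gear 5)
  gear 7: meshes with gear 6 -> depth 7 -> positive (opposite of gear 6)
Queried indices 0, 3, 5, 6, 7 -> negative, positive, positive, negative, positive

Answer: negative positive positive negative positive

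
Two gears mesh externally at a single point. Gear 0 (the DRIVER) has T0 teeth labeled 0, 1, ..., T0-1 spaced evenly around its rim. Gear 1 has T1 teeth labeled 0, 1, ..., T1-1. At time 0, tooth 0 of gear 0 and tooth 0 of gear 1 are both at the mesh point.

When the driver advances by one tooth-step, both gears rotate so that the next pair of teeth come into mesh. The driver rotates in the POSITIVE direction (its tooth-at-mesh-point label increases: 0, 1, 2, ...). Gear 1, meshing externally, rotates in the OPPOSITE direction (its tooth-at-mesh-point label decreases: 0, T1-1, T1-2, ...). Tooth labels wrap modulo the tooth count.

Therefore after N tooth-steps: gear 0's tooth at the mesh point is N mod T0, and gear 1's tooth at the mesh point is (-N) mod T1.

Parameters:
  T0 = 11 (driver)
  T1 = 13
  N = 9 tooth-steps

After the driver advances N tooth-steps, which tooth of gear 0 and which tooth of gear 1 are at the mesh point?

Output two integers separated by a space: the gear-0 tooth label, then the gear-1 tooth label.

Gear 0 (driver, T0=11): tooth at mesh = N mod T0
  9 = 0 * 11 + 9, so 9 mod 11 = 9
  gear 0 tooth = 9
Gear 1 (driven, T1=13): tooth at mesh = (-N) mod T1
  9 = 0 * 13 + 9, so 9 mod 13 = 9
  (-9) mod 13 = (-9) mod 13 = 13 - 9 = 4
Mesh after 9 steps: gear-0 tooth 9 meets gear-1 tooth 4

Answer: 9 4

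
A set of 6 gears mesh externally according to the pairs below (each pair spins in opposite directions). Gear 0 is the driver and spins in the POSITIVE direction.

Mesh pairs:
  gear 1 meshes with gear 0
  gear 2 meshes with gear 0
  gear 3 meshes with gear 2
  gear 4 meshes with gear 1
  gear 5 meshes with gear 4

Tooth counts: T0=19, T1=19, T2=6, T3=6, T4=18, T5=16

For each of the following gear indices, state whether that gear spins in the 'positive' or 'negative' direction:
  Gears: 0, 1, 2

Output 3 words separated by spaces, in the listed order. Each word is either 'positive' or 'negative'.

Gear 0 (driver): positive (depth 0)
  gear 1: meshes with gear 0 -> depth 1 -> negative (opposite of gear 0)
  gear 2: meshes with gear 0 -> depth 1 -> negative (opposite of gear 0)
  gear 3: meshes with gear 2 -> depth 2 -> positive (opposite of gear 2)
  gear 4: meshes with gear 1 -> depth 2 -> positive (opposite of gear 1)
  gear 5: meshes with gear 4 -> depth 3 -> negative (opposite of gear 4)
Queried indices 0, 1, 2 -> positive, negative, negative

Answer: positive negative negative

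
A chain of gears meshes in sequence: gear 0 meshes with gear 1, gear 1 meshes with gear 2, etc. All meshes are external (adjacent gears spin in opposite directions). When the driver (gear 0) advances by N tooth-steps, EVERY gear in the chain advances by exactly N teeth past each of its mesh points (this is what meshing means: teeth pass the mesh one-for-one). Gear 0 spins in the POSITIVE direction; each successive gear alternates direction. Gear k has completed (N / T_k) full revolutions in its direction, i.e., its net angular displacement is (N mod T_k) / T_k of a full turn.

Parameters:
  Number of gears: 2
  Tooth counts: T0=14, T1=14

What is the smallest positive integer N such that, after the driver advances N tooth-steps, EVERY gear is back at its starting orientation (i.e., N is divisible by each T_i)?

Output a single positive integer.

Answer: 14

Derivation:
Gear k returns to start when N is a multiple of T_k.
All gears at start simultaneously when N is a common multiple of [14, 14]; the smallest such N is lcm(14, 14).
Start: lcm = T0 = 14
Fold in T1=14: gcd(14, 14) = 14; lcm(14, 14) = 14 * 14 / 14 = 196 / 14 = 14
Full cycle length = 14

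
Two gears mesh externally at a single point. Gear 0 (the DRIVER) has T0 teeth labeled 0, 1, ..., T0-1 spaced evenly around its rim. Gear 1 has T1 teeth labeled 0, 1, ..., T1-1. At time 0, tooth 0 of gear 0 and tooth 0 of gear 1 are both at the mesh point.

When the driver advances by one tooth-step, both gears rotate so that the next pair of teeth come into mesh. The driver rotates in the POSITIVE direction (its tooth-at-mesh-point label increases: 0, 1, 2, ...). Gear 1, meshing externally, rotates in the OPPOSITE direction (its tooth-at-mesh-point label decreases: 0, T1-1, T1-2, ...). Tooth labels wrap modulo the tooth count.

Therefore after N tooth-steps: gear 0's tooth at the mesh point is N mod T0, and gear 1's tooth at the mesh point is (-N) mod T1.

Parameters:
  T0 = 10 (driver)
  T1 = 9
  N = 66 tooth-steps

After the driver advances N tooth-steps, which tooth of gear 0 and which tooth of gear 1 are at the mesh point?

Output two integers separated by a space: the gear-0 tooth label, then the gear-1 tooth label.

Answer: 6 6

Derivation:
Gear 0 (driver, T0=10): tooth at mesh = N mod T0
  66 = 6 * 10 + 6, so 66 mod 10 = 6
  gear 0 tooth = 6
Gear 1 (driven, T1=9): tooth at mesh = (-N) mod T1
  66 = 7 * 9 + 3, so 66 mod 9 = 3
  (-66) mod 9 = (-3) mod 9 = 9 - 3 = 6
Mesh after 66 steps: gear-0 tooth 6 meets gear-1 tooth 6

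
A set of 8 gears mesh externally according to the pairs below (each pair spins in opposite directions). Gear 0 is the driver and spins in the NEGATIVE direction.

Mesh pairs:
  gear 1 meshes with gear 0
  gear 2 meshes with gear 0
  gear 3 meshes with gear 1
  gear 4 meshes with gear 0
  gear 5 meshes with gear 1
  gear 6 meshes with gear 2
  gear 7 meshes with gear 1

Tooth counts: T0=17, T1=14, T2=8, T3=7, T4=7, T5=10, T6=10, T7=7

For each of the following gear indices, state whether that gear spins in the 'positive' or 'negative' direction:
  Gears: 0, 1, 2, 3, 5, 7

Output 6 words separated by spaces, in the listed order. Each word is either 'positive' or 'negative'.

Answer: negative positive positive negative negative negative

Derivation:
Gear 0 (driver): negative (depth 0)
  gear 1: meshes with gear 0 -> depth 1 -> positive (opposite of gear 0)
  gear 2: meshes with gear 0 -> depth 1 -> positive (opposite of gear 0)
  gear 3: meshes with gear 1 -> depth 2 -> negative (opposite of gear 1)
  gear 4: meshes with gear 0 -> depth 1 -> positive (opposite of gear 0)
  gear 5: meshes with gear 1 -> depth 2 -> negative (opposite of gear 1)
  gear 6: meshes with gear 2 -> depth 2 -> negative (opposite of gear 2)
  gear 7: meshes with gear 1 -> depth 2 -> negative (opposite of gear 1)
Queried indices 0, 1, 2, 3, 5, 7 -> negative, positive, positive, negative, negative, negative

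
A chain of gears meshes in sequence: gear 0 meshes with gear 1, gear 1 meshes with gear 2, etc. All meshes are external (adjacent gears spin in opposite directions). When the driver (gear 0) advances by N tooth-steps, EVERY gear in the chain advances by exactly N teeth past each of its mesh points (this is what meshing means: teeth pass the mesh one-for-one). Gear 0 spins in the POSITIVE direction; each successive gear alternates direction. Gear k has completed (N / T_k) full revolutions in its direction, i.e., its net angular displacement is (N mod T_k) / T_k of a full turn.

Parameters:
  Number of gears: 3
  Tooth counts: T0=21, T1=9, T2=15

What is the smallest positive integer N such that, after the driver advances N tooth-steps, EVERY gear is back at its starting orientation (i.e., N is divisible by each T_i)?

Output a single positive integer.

Gear k returns to start when N is a multiple of T_k.
All gears at start simultaneously when N is a common multiple of [21, 9, 15]; the smallest such N is lcm(21, 9, 15).
Start: lcm = T0 = 21
Fold in T1=9: gcd(21, 9) = 3; lcm(21, 9) = 21 * 9 / 3 = 189 / 3 = 63
Fold in T2=15: gcd(63, 15) = 3; lcm(63, 15) = 63 * 15 / 3 = 945 / 3 = 315
Full cycle length = 315

Answer: 315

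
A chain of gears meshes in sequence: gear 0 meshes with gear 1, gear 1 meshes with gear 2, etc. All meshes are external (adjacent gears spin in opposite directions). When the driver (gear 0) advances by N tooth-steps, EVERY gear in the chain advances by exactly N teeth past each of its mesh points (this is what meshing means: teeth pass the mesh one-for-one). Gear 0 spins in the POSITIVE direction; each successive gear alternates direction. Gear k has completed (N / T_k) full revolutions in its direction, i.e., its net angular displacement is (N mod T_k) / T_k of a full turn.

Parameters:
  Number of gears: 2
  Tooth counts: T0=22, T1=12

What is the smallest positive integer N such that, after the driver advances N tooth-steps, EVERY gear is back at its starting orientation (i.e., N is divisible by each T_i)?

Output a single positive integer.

Gear k returns to start when N is a multiple of T_k.
All gears at start simultaneously when N is a common multiple of [22, 12]; the smallest such N is lcm(22, 12).
Start: lcm = T0 = 22
Fold in T1=12: gcd(22, 12) = 2; lcm(22, 12) = 22 * 12 / 2 = 264 / 2 = 132
Full cycle length = 132

Answer: 132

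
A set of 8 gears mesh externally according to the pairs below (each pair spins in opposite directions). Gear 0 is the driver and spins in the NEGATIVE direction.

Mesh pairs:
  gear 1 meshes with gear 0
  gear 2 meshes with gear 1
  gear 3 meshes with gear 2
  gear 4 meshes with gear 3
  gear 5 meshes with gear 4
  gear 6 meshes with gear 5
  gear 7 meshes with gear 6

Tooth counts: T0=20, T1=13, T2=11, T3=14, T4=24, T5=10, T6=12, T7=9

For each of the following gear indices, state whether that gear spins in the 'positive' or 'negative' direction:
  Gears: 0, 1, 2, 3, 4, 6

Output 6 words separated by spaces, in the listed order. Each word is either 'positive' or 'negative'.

Answer: negative positive negative positive negative negative

Derivation:
Gear 0 (driver): negative (depth 0)
  gear 1: meshes with gear 0 -> depth 1 -> positive (opposite of gear 0)
  gear 2: meshes with gear 1 -> depth 2 -> negative (opposite of gear 1)
  gear 3: meshes with gear 2 -> depth 3 -> positive (opposite of gear 2)
  gear 4: meshes with gear 3 -> depth 4 -> negative (opposite of gear 3)
  gear 5: meshes with gear 4 -> depth 5 -> positive (opposite of gear 4)
  gear 6: meshes with gear 5 -> depth 6 -> negative (opposite of gear 5)
  gear 7: meshes with gear 6 -> depth 7 -> positive (opposite of gear 6)
Queried indices 0, 1, 2, 3, 4, 6 -> negative, positive, negative, positive, negative, negative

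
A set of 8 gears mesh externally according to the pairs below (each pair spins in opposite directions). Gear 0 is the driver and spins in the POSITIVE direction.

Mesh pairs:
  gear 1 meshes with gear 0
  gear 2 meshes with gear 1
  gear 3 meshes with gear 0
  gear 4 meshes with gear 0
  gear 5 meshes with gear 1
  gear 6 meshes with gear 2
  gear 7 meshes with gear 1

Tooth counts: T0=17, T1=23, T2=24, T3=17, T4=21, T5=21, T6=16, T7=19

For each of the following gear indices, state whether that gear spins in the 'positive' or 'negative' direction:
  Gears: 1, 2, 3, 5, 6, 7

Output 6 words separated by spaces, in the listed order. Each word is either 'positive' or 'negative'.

Gear 0 (driver): positive (depth 0)
  gear 1: meshes with gear 0 -> depth 1 -> negative (opposite of gear 0)
  gear 2: meshes with gear 1 -> depth 2 -> positive (opposite of gear 1)
  gear 3: meshes with gear 0 -> depth 1 -> negative (opposite of gear 0)
  gear 4: meshes with gear 0 -> depth 1 -> negative (opposite of gear 0)
  gear 5: meshes with gear 1 -> depth 2 -> positive (opposite of gear 1)
  gear 6: meshes with gear 2 -> depth 3 -> negative (opposite of gear 2)
  gear 7: meshes with gear 1 -> depth 2 -> positive (opposite of gear 1)
Queried indices 1, 2, 3, 5, 6, 7 -> negative, positive, negative, positive, negative, positive

Answer: negative positive negative positive negative positive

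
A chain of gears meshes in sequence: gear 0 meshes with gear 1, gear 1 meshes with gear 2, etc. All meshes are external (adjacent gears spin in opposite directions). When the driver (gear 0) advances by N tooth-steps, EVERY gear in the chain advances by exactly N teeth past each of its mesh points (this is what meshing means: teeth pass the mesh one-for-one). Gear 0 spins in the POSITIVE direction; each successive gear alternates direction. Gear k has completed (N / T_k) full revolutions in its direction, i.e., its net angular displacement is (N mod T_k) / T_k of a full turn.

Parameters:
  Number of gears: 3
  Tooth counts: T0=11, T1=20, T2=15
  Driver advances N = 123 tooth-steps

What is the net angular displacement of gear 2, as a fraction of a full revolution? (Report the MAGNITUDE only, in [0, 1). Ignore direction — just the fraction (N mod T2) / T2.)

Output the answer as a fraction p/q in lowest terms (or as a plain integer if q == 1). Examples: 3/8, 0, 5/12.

Chain of 3 gears, tooth counts: [11, 20, 15]
  gear 0: T0=11, direction=positive, advance = 123 mod 11 = 2 teeth = 2/11 turn
  gear 1: T1=20, direction=negative, advance = 123 mod 20 = 3 teeth = 3/20 turn
  gear 2: T2=15, direction=positive, advance = 123 mod 15 = 3 teeth = 3/15 turn
Gear 2: 123 mod 15 = 3
Fraction = 3 / 15 = 1/5 (gcd(3,15)=3) = 1/5

Answer: 1/5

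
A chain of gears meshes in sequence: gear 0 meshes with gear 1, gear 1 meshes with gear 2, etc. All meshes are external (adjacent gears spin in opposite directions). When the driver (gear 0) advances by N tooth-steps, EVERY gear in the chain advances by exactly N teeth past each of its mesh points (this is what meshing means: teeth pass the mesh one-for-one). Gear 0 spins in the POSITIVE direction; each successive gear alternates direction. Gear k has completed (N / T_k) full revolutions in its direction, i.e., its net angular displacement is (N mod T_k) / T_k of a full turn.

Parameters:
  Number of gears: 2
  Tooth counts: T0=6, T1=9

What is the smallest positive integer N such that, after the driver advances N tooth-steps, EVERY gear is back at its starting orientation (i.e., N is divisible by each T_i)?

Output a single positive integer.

Answer: 18

Derivation:
Gear k returns to start when N is a multiple of T_k.
All gears at start simultaneously when N is a common multiple of [6, 9]; the smallest such N is lcm(6, 9).
Start: lcm = T0 = 6
Fold in T1=9: gcd(6, 9) = 3; lcm(6, 9) = 6 * 9 / 3 = 54 / 3 = 18
Full cycle length = 18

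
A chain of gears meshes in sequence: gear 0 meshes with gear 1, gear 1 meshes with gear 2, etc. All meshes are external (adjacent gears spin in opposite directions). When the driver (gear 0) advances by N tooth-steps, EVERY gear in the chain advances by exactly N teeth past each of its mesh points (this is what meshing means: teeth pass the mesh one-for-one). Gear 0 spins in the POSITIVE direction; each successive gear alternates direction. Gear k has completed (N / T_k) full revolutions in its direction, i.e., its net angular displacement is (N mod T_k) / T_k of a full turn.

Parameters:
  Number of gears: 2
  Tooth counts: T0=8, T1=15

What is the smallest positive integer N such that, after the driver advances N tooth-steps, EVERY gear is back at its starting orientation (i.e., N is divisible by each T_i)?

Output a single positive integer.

Gear k returns to start when N is a multiple of T_k.
All gears at start simultaneously when N is a common multiple of [8, 15]; the smallest such N is lcm(8, 15).
Start: lcm = T0 = 8
Fold in T1=15: gcd(8, 15) = 1; lcm(8, 15) = 8 * 15 / 1 = 120 / 1 = 120
Full cycle length = 120

Answer: 120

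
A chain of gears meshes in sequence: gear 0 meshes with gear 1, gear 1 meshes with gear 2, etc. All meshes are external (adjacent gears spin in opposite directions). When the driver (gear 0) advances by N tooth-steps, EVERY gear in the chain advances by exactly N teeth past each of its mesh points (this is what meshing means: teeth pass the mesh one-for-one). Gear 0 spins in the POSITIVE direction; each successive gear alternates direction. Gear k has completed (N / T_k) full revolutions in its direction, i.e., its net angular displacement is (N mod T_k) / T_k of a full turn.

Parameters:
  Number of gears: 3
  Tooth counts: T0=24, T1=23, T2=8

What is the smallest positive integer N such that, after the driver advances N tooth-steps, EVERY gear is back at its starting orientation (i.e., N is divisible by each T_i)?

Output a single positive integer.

Answer: 552

Derivation:
Gear k returns to start when N is a multiple of T_k.
All gears at start simultaneously when N is a common multiple of [24, 23, 8]; the smallest such N is lcm(24, 23, 8).
Start: lcm = T0 = 24
Fold in T1=23: gcd(24, 23) = 1; lcm(24, 23) = 24 * 23 / 1 = 552 / 1 = 552
Fold in T2=8: gcd(552, 8) = 8; lcm(552, 8) = 552 * 8 / 8 = 4416 / 8 = 552
Full cycle length = 552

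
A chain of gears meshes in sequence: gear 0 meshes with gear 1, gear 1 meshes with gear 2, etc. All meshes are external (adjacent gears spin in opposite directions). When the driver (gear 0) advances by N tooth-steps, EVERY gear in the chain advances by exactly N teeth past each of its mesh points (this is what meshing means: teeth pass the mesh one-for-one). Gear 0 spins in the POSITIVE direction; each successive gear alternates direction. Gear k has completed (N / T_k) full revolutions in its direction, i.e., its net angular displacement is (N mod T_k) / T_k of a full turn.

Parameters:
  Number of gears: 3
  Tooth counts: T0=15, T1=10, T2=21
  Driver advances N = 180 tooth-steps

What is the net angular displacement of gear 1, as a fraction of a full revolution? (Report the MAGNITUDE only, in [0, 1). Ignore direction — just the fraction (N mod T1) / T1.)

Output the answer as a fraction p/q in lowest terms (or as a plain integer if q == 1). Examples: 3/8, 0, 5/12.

Answer: 0

Derivation:
Chain of 3 gears, tooth counts: [15, 10, 21]
  gear 0: T0=15, direction=positive, advance = 180 mod 15 = 0 teeth = 0/15 turn
  gear 1: T1=10, direction=negative, advance = 180 mod 10 = 0 teeth = 0/10 turn
  gear 2: T2=21, direction=positive, advance = 180 mod 21 = 12 teeth = 12/21 turn
Gear 1: 180 mod 10 = 0
Fraction = 0 / 10 = 0/1 (gcd(0,10)=10) = 0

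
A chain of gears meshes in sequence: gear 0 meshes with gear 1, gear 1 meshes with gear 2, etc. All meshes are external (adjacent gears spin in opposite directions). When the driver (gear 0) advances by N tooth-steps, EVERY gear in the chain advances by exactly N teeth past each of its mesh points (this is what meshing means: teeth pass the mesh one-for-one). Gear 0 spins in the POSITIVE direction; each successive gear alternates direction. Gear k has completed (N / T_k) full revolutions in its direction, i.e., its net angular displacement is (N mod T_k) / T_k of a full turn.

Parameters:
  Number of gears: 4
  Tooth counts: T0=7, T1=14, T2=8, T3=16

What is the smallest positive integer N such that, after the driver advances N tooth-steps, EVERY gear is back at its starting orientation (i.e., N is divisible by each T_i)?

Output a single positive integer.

Gear k returns to start when N is a multiple of T_k.
All gears at start simultaneously when N is a common multiple of [7, 14, 8, 16]; the smallest such N is lcm(7, 14, 8, 16).
Start: lcm = T0 = 7
Fold in T1=14: gcd(7, 14) = 7; lcm(7, 14) = 7 * 14 / 7 = 98 / 7 = 14
Fold in T2=8: gcd(14, 8) = 2; lcm(14, 8) = 14 * 8 / 2 = 112 / 2 = 56
Fold in T3=16: gcd(56, 16) = 8; lcm(56, 16) = 56 * 16 / 8 = 896 / 8 = 112
Full cycle length = 112

Answer: 112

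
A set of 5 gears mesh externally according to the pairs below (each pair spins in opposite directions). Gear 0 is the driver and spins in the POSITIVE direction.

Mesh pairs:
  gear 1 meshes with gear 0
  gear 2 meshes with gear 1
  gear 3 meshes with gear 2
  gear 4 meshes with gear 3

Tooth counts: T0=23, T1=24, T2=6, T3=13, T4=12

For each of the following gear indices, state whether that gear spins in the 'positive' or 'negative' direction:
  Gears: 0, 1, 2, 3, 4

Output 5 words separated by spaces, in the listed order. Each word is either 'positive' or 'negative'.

Gear 0 (driver): positive (depth 0)
  gear 1: meshes with gear 0 -> depth 1 -> negative (opposite of gear 0)
  gear 2: meshes with gear 1 -> depth 2 -> positive (opposite of gear 1)
  gear 3: meshes with gear 2 -> depth 3 -> negative (opposite of gear 2)
  gear 4: meshes with gear 3 -> depth 4 -> positive (opposite of gear 3)
Queried indices 0, 1, 2, 3, 4 -> positive, negative, positive, negative, positive

Answer: positive negative positive negative positive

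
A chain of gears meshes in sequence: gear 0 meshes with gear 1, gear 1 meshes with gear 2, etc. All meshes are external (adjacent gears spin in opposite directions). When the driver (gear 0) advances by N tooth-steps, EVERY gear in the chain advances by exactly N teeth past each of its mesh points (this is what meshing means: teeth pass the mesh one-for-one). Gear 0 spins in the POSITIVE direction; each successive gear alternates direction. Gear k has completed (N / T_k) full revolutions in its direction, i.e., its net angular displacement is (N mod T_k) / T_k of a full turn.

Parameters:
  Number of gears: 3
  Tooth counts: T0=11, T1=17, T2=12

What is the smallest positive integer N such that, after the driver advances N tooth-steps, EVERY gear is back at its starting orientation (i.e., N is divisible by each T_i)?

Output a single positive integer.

Answer: 2244

Derivation:
Gear k returns to start when N is a multiple of T_k.
All gears at start simultaneously when N is a common multiple of [11, 17, 12]; the smallest such N is lcm(11, 17, 12).
Start: lcm = T0 = 11
Fold in T1=17: gcd(11, 17) = 1; lcm(11, 17) = 11 * 17 / 1 = 187 / 1 = 187
Fold in T2=12: gcd(187, 12) = 1; lcm(187, 12) = 187 * 12 / 1 = 2244 / 1 = 2244
Full cycle length = 2244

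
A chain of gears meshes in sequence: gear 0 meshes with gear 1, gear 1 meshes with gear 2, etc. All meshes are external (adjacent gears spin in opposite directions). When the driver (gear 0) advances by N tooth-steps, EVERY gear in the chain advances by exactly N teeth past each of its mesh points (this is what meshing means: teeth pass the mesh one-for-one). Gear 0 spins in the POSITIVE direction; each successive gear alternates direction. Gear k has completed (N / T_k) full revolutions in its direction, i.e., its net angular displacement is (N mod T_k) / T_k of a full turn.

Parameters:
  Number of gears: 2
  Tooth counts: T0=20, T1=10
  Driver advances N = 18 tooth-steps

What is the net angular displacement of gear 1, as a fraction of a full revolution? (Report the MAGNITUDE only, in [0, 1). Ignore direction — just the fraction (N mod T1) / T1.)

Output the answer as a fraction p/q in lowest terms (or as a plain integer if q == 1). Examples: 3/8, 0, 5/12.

Chain of 2 gears, tooth counts: [20, 10]
  gear 0: T0=20, direction=positive, advance = 18 mod 20 = 18 teeth = 18/20 turn
  gear 1: T1=10, direction=negative, advance = 18 mod 10 = 8 teeth = 8/10 turn
Gear 1: 18 mod 10 = 8
Fraction = 8 / 10 = 4/5 (gcd(8,10)=2) = 4/5

Answer: 4/5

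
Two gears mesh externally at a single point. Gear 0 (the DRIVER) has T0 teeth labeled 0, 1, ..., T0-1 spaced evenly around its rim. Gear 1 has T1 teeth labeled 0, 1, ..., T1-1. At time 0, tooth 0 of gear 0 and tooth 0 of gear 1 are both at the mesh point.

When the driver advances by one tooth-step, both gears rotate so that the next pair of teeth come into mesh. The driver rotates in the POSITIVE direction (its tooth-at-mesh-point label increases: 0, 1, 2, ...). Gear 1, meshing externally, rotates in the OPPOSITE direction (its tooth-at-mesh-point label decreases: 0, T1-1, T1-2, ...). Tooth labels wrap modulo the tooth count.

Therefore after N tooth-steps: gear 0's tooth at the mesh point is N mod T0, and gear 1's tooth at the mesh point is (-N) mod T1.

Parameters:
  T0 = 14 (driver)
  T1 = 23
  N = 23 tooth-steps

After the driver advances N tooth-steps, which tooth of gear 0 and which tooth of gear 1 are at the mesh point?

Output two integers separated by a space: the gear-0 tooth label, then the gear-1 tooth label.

Answer: 9 0

Derivation:
Gear 0 (driver, T0=14): tooth at mesh = N mod T0
  23 = 1 * 14 + 9, so 23 mod 14 = 9
  gear 0 tooth = 9
Gear 1 (driven, T1=23): tooth at mesh = (-N) mod T1
  23 = 1 * 23 + 0, so 23 mod 23 = 0
  (-23) mod 23 = 0
Mesh after 23 steps: gear-0 tooth 9 meets gear-1 tooth 0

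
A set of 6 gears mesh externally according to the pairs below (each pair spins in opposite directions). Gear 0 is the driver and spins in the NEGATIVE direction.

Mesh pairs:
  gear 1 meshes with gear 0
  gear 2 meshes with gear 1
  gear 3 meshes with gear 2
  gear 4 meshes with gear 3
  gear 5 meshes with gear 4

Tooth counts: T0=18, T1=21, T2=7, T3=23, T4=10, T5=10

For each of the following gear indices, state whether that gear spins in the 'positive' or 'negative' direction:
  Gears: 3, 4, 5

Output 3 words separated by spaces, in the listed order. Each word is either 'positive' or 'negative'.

Gear 0 (driver): negative (depth 0)
  gear 1: meshes with gear 0 -> depth 1 -> positive (opposite of gear 0)
  gear 2: meshes with gear 1 -> depth 2 -> negative (opposite of gear 1)
  gear 3: meshes with gear 2 -> depth 3 -> positive (opposite of gear 2)
  gear 4: meshes with gear 3 -> depth 4 -> negative (opposite of gear 3)
  gear 5: meshes with gear 4 -> depth 5 -> positive (opposite of gear 4)
Queried indices 3, 4, 5 -> positive, negative, positive

Answer: positive negative positive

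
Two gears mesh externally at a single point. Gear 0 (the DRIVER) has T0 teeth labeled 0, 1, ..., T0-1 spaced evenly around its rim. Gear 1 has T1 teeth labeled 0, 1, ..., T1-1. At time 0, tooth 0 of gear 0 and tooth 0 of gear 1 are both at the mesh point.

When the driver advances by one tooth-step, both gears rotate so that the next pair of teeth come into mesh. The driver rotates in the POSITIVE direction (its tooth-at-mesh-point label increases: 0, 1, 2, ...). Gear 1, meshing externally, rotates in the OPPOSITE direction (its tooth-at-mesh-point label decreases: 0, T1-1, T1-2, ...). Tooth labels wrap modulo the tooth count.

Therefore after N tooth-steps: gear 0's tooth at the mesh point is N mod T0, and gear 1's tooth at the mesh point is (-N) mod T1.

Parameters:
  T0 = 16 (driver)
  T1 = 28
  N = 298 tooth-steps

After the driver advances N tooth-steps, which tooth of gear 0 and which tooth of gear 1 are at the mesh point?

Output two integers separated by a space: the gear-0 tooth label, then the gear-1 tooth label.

Answer: 10 10

Derivation:
Gear 0 (driver, T0=16): tooth at mesh = N mod T0
  298 = 18 * 16 + 10, so 298 mod 16 = 10
  gear 0 tooth = 10
Gear 1 (driven, T1=28): tooth at mesh = (-N) mod T1
  298 = 10 * 28 + 18, so 298 mod 28 = 18
  (-298) mod 28 = (-18) mod 28 = 28 - 18 = 10
Mesh after 298 steps: gear-0 tooth 10 meets gear-1 tooth 10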